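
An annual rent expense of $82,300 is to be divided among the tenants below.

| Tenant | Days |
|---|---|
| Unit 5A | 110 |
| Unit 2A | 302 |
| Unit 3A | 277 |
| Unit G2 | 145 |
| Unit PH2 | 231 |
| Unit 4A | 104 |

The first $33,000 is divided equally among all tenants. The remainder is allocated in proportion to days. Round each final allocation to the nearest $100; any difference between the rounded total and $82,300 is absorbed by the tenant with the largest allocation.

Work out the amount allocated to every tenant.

Unit 5A: $10,100 | Unit 2A: $18,300 | Unit 3A: $17,200 | Unit G2: $11,600 | Unit PH2: $15,200 | Unit 4A: $9,900

First tranche $33,000 split equally: $5,500 each.
Remainder $49,300 by days (total 1,169): Unit 5A 4,639.01 → $4,600; Unit 2A 12,736.18 → $12,700; Unit 3A 11,681.86 → $11,700; Unit G2 6,115.06 → $6,100; Unit PH2 9,741.92 → $9,700; Unit 4A 4,385.97 → $4,400.
Rounding difference +$100 on remainder applied to Unit 2A.
Totals: Unit 5A $5,500 + $4,600 = $10,100; Unit 2A $5,500 + $12,800 = $18,300; Unit 3A $5,500 + $11,700 = $17,200; Unit G2 $5,500 + $6,100 = $11,600; Unit PH2 $5,500 + $9,700 = $15,200; Unit 4A $5,500 + $4,400 = $9,900.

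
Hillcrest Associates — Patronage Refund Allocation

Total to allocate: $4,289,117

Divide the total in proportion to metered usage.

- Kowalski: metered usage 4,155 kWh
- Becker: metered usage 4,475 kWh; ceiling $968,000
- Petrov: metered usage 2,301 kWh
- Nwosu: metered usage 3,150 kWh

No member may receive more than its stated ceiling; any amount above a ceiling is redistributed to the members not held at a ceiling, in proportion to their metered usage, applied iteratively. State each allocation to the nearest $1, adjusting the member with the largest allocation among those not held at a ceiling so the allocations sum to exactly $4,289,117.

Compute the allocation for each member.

Combined metered usage = 14,081.
Proportional shares (ignoring caps): Kowalski 1,265,626.10; Becker 1,363,099.11; Petrov 700,891.86; Nwosu 959,499.93.
Capped: Becker ($968,000); residual $3,321,117 reallocated over remaining metered usage 9,606.
Redistributed shares: Kowalski 1,436,523.12 → $1,436,523; Petrov 795,533.02 → $795,533; Nwosu 1,089,060.85 → $1,089,061.

Kowalski: $1,436,523 · Becker: $968,000 · Petrov: $795,533 · Nwosu: $1,089,061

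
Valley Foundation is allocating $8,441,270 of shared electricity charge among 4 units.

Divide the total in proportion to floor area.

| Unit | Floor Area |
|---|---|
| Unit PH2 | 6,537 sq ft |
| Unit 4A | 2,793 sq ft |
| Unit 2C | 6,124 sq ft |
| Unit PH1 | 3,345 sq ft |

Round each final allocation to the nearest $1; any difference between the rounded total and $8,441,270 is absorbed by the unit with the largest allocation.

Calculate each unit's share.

Combined floor area = 18,799.
Proportional shares: Unit PH2 6,537/18,799 × $8,441,270 = 2,935,293.47; Unit 4A 2,793/18,799 × $8,441,270 = 1,254,134.11; Unit 2C 6,124/18,799 × $8,441,270 = 2,749,845.07; Unit PH1 3,345/18,799 × $8,441,270 = 1,501,997.35.
At nearest $1: Unit PH2 $2,935,293; Unit 4A $1,254,134; Unit 2C $2,749,845; Unit PH1 $1,501,997. Sum = $8,441,269.
Difference $8,441,270 − $8,441,269 = +$1 applied to largest allocation (Unit PH2): Unit PH2 becomes $2,935,294.

Unit PH2: $2,935,294 | Unit 4A: $1,254,134 | Unit 2C: $2,749,845 | Unit PH1: $1,501,997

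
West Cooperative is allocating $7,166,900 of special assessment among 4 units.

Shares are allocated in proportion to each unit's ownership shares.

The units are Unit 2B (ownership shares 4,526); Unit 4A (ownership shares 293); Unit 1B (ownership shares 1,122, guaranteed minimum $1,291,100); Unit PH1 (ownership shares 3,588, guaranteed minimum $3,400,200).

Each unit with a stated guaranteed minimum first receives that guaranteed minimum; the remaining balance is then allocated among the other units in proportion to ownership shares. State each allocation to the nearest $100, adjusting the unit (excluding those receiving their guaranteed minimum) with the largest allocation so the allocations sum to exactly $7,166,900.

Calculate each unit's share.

Minimums first: Unit 1B $1,291,100; Unit PH1 $3,400,200. Balance $2,475,600.
Balance split over remaining ownership shares 4,819: Unit 2B 2,325,081.05 → $2,325,100; Unit 4A 150,518.95 → $150,500.

Unit 2B: $2,325,100 | Unit 4A: $150,500 | Unit 1B: $1,291,100 | Unit PH1: $3,400,200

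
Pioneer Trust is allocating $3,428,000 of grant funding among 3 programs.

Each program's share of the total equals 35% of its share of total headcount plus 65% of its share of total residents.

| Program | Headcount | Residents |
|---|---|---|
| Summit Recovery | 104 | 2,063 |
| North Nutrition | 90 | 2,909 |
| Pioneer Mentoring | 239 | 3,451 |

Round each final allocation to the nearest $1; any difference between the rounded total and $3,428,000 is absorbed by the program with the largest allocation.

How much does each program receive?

Headcount total 433; residents total 8,423.
Combined weights (35% headcount + 65% residents): Summit Recovery 0.2433; North Nutrition 0.2972; Pioneer Mentoring 0.4595.
Raw shares: Summit Recovery 833,914.69; North Nutrition 1,018,920.87; Pioneer Mentoring 1,575,164.44.
After rounding ($1): Summit Recovery $833,915; North Nutrition $1,018,921; Pioneer Mentoring $1,575,164. Sum = $3,428,000.
Sum already equals the total — no adjustment.

Summit Recovery: $833,915 | North Nutrition: $1,018,921 | Pioneer Mentoring: $1,575,164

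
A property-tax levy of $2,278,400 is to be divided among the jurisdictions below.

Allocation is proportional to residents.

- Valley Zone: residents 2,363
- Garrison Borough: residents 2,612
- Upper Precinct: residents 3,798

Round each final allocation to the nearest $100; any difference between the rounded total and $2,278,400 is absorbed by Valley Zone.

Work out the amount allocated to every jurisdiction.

Sum of residents: 8,773.
Pro-rata amounts: Valley Zone 2,363/8,773 × $2,278,400 = 613,685.08; Garrison Borough 2,612/8,773 × $2,278,400 = 678,351.85; Upper Precinct 3,798/8,773 × $2,278,400 = 986,363.07.
At nearest $100: Valley Zone $613,700; Garrison Borough $678,400; Upper Precinct $986,400. Sum = $2,278,500.
Difference $2,278,400 − $2,278,500 = −$100 applied to Valley Zone: Valley Zone becomes $613,600.

Valley Zone: $613,600 | Garrison Borough: $678,400 | Upper Precinct: $986,400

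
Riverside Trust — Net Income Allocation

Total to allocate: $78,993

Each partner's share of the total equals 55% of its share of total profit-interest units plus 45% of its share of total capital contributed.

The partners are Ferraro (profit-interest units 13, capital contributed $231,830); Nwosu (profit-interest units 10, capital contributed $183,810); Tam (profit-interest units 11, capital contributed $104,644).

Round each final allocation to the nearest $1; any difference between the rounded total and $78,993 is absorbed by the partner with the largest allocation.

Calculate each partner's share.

Profit-interest units total 34; capital contributed total 520,284.
Blended shares (55% profit-interest units + 45% capital contributed): Ferraro 0.4108; Nwosu 0.3207; Tam 0.2684.
Proportional shares: Ferraro 32,450.86; Nwosu 25,336.55; Tam 21,205.60.
At nearest $1: Ferraro $32,451; Nwosu $25,337; Tam $21,206. Sum = $78,994.
Difference $78,993 − $78,994 = −$1 applied to largest allocation (Ferraro): Ferraro becomes $32,450.

Ferraro: $32,450; Nwosu: $25,337; Tam: $21,206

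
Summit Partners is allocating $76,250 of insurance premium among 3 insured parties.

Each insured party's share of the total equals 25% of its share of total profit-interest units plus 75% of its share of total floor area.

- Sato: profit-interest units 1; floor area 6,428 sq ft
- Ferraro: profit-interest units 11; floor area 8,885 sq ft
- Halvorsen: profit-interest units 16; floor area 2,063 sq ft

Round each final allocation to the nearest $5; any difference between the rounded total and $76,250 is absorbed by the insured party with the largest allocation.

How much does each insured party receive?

Profit-interest units total 28; floor area total 17,376.
Composite weights (25% profit-interest units + 75% floor area): Sato 0.2864; Ferraro 0.4817; Halvorsen 0.2319.
Pro-rata amounts: Sato 21,836.49; Ferraro 36,730.95; Halvorsen 17,682.56.
At nearest $5: Sato $21,835; Ferraro $36,730; Halvorsen $17,685. Sum = $76,250.
No rounding difference to absorb.

Sato: $21,835; Ferraro: $36,730; Halvorsen: $17,685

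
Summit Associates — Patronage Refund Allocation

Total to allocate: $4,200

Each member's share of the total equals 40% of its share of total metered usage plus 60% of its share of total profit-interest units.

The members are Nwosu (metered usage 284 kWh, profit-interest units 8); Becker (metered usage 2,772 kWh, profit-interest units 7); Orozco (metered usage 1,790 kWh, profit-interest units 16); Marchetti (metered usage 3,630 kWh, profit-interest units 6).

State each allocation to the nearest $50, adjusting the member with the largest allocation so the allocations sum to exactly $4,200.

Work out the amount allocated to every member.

Totals — metered usage 8,476, profit-interest units 37.
Blended shares (40% metered usage + 60% profit-interest units): Nwosu 0.1431; Becker 0.2443; Orozco 0.3439; Marchetti 0.2686.
Proportional shares: Nwosu 601.16; Becker 1,026.19; Orozco 1,444.52; Marchetti 1,128.14.
Rounded to nearest $50: Nwosu $600; Becker $1,050; Orozco $1,450; Marchetti $1,150. Sum = $4,250.
Difference $4,200 − $4,250 = −$50 applied to largest allocation (Orozco): Orozco becomes $1,400.

Nwosu: $600 · Becker: $1,050 · Orozco: $1,400 · Marchetti: $1,150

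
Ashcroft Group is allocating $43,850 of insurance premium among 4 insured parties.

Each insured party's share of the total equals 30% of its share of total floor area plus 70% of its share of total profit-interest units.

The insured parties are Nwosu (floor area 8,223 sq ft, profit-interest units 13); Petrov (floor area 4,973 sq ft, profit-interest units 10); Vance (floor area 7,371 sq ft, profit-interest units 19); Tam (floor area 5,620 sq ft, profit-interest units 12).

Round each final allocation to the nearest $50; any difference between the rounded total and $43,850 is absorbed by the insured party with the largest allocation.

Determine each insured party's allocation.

Floor area total 26,187; profit-interest units total 54.
Combined weights (30% floor area + 70% profit-interest units): Nwosu 0.2627; Petrov 0.1866; Vance 0.3307; Tam 0.2199.
Raw shares: Nwosu 11,520.35; Petrov 8,182.44; Vance 14,502.90; Tam 9,644.31.
Rounded to nearest $50: Nwosu $11,500; Petrov $8,200; Vance $14,500; Tam $9,650. Sum = $43,850.
Rounded total matches; no reconciliation needed.

Nwosu: $11,500; Petrov: $8,200; Vance: $14,500; Tam: $9,650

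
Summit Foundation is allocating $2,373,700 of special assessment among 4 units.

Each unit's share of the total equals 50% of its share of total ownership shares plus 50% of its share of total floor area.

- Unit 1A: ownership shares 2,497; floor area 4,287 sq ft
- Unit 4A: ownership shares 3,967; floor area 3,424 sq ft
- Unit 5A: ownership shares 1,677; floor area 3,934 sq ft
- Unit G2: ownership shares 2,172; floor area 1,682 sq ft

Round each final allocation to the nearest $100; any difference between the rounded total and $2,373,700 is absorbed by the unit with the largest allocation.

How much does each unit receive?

Unit 1A: $669,100 | Unit 4A: $761,500 | Unit 5A: $543,300 | Unit G2: $399,800

Totals — ownership shares 10,313, floor area 13,327.
Combined weights (50% ownership shares + 50% floor area): Unit 1A 0.2819; Unit 4A 0.3208; Unit 5A 0.2289; Unit G2 0.1684.
Proportional shares: Unit 1A 669,145.31; Unit 4A 761,461.81; Unit 5A 543,340.54; Unit G2 399,752.35.
Rounded to nearest $100: Unit 1A $669,100; Unit 4A $761,500; Unit 5A $543,300; Unit G2 $399,800. Sum = $2,373,700.
Rounded total matches; no reconciliation needed.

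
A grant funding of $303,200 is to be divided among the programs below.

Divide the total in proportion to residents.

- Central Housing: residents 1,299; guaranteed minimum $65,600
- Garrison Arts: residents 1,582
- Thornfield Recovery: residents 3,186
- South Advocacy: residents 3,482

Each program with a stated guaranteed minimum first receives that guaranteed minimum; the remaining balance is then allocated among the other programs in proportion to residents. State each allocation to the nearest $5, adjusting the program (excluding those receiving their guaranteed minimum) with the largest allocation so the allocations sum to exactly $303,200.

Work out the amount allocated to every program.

Guaranteed amounts: Central Housing $65,600. Balance $237,600.
Balance split over remaining residents 8,250: Garrison Arts 45,561.60 → $45,560; Thornfield Recovery 91,756.80 → $91,755; South Advocacy 100,281.60 → $100,280.
Rounding difference +$5 applied to South Advocacy → $100,285.

Central Housing: $65,600; Garrison Arts: $45,560; Thornfield Recovery: $91,755; South Advocacy: $100,285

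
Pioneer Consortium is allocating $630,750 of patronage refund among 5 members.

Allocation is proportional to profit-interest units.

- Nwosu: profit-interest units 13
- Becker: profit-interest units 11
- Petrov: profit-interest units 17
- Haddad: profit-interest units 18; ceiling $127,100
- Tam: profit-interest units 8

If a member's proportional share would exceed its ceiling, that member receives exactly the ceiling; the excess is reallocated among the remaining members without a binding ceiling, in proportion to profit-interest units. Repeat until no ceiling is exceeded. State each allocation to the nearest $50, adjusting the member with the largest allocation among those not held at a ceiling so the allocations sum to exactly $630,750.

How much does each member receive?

Nwosu: $133,600 · Becker: $113,050 · Petrov: $174,750 · Haddad: $127,100 · Tam: $82,250

Total profit-interest units = 67.
Unconstrained shares: Nwosu 122,384.33; Becker 103,555.97; Petrov 160,041.04; Haddad 169,455.22; Tam 75,313.43.
Capped: Haddad ($127,100); residual $503,650 reallocated over remaining profit-interest units 49.
Shares after redistribution: Nwosu 133,621.43 → $133,600; Becker 113,064.29 → $113,050; Petrov 174,735.71 → $174,750; Tam 82,228.57 → $82,250.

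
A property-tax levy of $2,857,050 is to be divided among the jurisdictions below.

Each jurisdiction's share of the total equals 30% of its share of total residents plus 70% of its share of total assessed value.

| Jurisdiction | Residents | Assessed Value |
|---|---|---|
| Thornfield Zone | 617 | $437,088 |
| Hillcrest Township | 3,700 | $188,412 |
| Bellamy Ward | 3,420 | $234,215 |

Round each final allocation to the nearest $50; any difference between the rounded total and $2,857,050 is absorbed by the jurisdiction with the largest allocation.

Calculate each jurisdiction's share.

Thornfield Zone: $1,085,150 | Hillcrest Township: $848,200 | Bellamy Ward: $923,700

Residents total 7,737; assessed value total 859,715.
Blended shares (30% residents + 70% assessed value): Thornfield Zone 0.3798; Hillcrest Township 0.2969; Bellamy Ward 0.3233.
Proportional shares: Thornfield Zone 1,085,139.71; Hillcrest Township 848,189.30; Bellamy Ward 923,720.99.
Rounded to nearest $50: Thornfield Zone $1,085,150; Hillcrest Township $848,200; Bellamy Ward $923,700. Sum = $2,857,050.
Rounded total matches; no reconciliation needed.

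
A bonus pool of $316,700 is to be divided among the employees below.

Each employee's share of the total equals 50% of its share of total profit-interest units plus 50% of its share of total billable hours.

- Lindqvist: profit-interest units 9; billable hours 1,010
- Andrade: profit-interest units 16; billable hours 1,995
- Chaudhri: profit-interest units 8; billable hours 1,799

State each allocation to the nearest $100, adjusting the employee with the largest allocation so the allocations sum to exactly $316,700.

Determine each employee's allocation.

Profit-interest units total 33; billable hours total 4,804.
Blended shares (50% profit-interest units + 50% billable hours): Lindqvist 0.2415; Andrade 0.4501; Chaudhri 0.3085.
Proportional shares: Lindqvist 76,478.10; Andrade 142,535.18; Chaudhri 97,686.72.
Rounded to nearest $100: Lindqvist $76,500; Andrade $142,500; Chaudhri $97,700. Sum = $316,700.
Rounded total matches; no reconciliation needed.

Lindqvist: $76,500; Andrade: $142,500; Chaudhri: $97,700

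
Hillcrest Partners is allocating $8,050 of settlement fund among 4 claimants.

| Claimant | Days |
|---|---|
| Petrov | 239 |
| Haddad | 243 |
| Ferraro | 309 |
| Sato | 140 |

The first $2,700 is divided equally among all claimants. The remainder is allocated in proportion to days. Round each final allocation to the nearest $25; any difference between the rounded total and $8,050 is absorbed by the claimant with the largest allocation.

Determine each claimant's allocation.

Equal tier: $2,700 ÷ 4 = $675 apiece.
Remainder $5,350 by days (total 931): Petrov 1,373.42 → $1,375; Haddad 1,396.40 → $1,400; Ferraro 1,775.67 → $1,775; Sato 804.51 → $800.
Totals: Petrov $675 + $1,375 = $2,050; Haddad $675 + $1,400 = $2,075; Ferraro $675 + $1,775 = $2,450; Sato $675 + $800 = $1,475.

Petrov: $2,050 · Haddad: $2,075 · Ferraro: $2,450 · Sato: $1,475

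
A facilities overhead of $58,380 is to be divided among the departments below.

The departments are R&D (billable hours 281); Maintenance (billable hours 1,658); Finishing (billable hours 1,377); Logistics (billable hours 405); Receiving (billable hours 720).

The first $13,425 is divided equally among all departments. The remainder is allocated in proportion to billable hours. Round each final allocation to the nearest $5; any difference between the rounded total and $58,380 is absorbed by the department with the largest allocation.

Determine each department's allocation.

Equal tier: $13,425 ÷ 5 = $2,685 apiece.
Remainder $44,955 by billable hours (total 4,441): R&D 2,844.48 → $2,845; Maintenance 16,783.47 → $16,785; Finishing 13,938.99 → $13,940; Logistics 4,099.70 → $4,100; Receiving 7,288.36 → $7,290.
Rounding difference −$5 on remainder applied to Maintenance.
Totals: R&D $2,685 + $2,845 = $5,530; Maintenance $2,685 + $16,780 = $19,465; Finishing $2,685 + $13,940 = $16,625; Logistics $2,685 + $4,100 = $6,785; Receiving $2,685 + $7,290 = $9,975.

R&D: $5,530; Maintenance: $19,465; Finishing: $16,625; Logistics: $6,785; Receiving: $9,975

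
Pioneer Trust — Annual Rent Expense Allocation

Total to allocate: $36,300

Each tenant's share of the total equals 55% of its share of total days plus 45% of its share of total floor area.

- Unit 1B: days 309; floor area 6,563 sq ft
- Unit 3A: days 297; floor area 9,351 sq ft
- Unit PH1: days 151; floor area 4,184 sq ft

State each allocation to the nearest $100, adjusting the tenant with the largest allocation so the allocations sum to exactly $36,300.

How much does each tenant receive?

Days total 757; floor area total 20,098.
Blended shares (55% days + 45% floor area): Unit 1B 0.3715; Unit 3A 0.4252; Unit PH1 0.2034.
Proportional shares: Unit 1B 13,483.71; Unit 3A 15,433.22; Unit PH1 7,383.07.
After rounding ($100): Unit 1B $13,500; Unit 3A $15,400; Unit PH1 $7,400. Sum = $36,300.
Rounded total matches; no reconciliation needed.

Unit 1B: $13,500; Unit 3A: $15,400; Unit PH1: $7,400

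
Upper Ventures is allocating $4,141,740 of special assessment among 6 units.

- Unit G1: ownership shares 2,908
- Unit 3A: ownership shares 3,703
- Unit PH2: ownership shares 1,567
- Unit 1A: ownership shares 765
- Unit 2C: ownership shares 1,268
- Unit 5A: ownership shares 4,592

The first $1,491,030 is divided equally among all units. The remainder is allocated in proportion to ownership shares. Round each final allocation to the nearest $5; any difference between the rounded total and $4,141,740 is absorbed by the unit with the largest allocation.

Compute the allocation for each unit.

First tranche $1,491,030 split equally: $248,505 each.
Remainder $2,650,710 by ownership shares (total 14,803): Unit G1 520,723.14 → $520,725; Unit 3A 663,080.40 → $663,080; Unit PH2 280,596.00 → $280,595; Unit 1A 136,985.28 → $136,985; Unit 2C 227,055.35 → $227,055; Unit 5A 822,269.83 → $822,270.
Totals: Unit G1 $248,505 + $520,725 = $769,230; Unit 3A $248,505 + $663,080 = $911,585; Unit PH2 $248,505 + $280,595 = $529,100; Unit 1A $248,505 + $136,985 = $385,490; Unit 2C $248,505 + $227,055 = $475,560; Unit 5A $248,505 + $822,270 = $1,070,775.

Unit G1: $769,230 | Unit 3A: $911,585 | Unit PH2: $529,100 | Unit 1A: $385,490 | Unit 2C: $475,560 | Unit 5A: $1,070,775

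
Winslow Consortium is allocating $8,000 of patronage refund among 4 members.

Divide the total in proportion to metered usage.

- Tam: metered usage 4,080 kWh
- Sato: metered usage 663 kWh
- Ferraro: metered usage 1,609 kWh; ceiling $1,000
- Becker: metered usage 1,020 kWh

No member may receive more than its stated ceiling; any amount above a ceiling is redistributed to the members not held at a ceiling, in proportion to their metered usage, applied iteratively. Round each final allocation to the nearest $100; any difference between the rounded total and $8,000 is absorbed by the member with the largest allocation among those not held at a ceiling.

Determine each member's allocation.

Sum of metered usage: 7,372.
Unconstrained shares: Tam 4,427.56; Sato 719.48; Ferraro 1,746.07; Becker 1,106.89.
Held at cap: Ferraro ($1,000); residual $7,000 reallocated over remaining metered usage 5,763.
Redistributed shares: Tam 4,955.75 → $5,000; Sato 805.31 → $800; Becker 1,238.94 → $1,200.

Tam: $5,000 | Sato: $800 | Ferraro: $1,000 | Becker: $1,200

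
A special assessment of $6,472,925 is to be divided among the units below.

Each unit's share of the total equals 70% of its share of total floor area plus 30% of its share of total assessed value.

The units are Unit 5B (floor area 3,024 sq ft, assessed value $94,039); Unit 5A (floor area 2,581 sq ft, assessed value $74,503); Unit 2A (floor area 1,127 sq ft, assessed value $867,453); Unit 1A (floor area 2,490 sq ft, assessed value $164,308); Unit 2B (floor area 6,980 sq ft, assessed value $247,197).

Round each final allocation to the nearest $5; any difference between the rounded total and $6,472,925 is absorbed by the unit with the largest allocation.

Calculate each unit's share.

Floor area total 16,202; assessed value total 1,447,500.
Blended shares (70% floor area + 30% assessed value): Unit 5B 0.1501; Unit 5A 0.1270; Unit 2A 0.2285; Unit 1A 0.1416; Unit 2B 0.3528.
Unrounded shares: Unit 5B 971,848.10; Unit 5A 821,750.52; Unit 2A 1,478,898.46; Unit 1A 916,778.38; Unit 2B 2,283,649.54.
Rounded to nearest $5: Unit 5B $971,850; Unit 5A $821,750; Unit 2A $1,478,900; Unit 1A $916,780; Unit 2B $2,283,650. Sum = $6,472,930.
Difference $6,472,925 − $6,472,930 = −$5 applied to largest allocation (Unit 2B): Unit 2B becomes $2,283,645.

Unit 5B: $971,850 · Unit 5A: $821,750 · Unit 2A: $1,478,900 · Unit 1A: $916,780 · Unit 2B: $2,283,645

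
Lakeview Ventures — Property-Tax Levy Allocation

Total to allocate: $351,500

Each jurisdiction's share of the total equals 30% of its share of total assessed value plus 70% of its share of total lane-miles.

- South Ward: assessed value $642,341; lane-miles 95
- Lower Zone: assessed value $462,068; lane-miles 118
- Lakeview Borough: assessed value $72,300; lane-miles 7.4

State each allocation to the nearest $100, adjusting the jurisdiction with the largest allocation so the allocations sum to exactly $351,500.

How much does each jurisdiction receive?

Assessed value total 1,176,709; lane-miles total 220.4.
Blended shares (30% assessed value + 70% lane-miles): South Ward 0.4655; Lower Zone 0.4926; Lakeview Borough 0.0419.
Unrounded shares: South Ward 163,619.00; Lower Zone 173,140.68; Lakeview Borough 14,740.32.
At nearest $100: South Ward $163,600; Lower Zone $173,100; Lakeview Borough $14,700. Sum = $351,400.
Difference $351,500 − $351,400 = +$100 applied to largest allocation (Lower Zone): Lower Zone becomes $173,200.

South Ward: $163,600 · Lower Zone: $173,200 · Lakeview Borough: $14,700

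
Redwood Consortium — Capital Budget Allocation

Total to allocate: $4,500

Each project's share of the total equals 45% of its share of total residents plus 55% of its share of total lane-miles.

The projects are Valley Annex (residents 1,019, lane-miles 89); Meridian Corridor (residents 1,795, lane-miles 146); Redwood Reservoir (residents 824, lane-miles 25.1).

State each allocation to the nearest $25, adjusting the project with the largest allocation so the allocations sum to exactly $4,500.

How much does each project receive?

Residents total 3,638; lane-miles total 260.1.
Combined weights (45% residents + 55% lane-miles): Valley Annex 0.3142; Meridian Corridor 0.5308; Redwood Reservoir 0.1550.
Unrounded shares: Valley Annex 1,414.09; Meridian Corridor 2,388.41; Redwood Reservoir 697.50.
After rounding ($25): Valley Annex $1,425; Meridian Corridor $2,400; Redwood Reservoir $700. Sum = $4,525.
Difference $4,500 − $4,525 = −$25 applied to largest allocation (Meridian Corridor): Meridian Corridor becomes $2,375.

Valley Annex: $1,425 | Meridian Corridor: $2,375 | Redwood Reservoir: $700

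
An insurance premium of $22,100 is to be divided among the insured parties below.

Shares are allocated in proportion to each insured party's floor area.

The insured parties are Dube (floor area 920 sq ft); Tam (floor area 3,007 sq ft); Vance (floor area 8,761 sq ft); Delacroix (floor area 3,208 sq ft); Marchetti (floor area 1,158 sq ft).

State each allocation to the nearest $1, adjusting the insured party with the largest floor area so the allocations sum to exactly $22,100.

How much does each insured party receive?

Dube: $1,192 | Tam: $3,897 | Vance: $11,353 | Delacroix: $4,157 | Marchetti: $1,501

Floor area total: 920 + 3,007 + 8,761 + 3,208 + 1,158 = 17,054.
Pro-rata amounts: Dube 1,192.21; Tam 3,896.72; Vance 11,353.24; Delacroix 4,157.19; Marchetti 1,500.63.
Rounded to nearest $1: Dube $1,192; Tam $3,897; Vance $11,353; Delacroix $4,157; Marchetti $1,501. Sum = $22,100.
No rounding difference to absorb.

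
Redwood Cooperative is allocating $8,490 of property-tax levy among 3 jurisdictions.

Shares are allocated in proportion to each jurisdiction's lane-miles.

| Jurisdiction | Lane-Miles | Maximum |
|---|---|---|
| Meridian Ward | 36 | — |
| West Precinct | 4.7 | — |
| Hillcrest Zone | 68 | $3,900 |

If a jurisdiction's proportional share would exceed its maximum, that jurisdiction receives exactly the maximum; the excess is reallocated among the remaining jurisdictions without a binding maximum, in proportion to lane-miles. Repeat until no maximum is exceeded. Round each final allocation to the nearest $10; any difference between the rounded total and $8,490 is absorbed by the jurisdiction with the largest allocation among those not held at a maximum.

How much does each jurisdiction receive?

Combined lane-miles = 108.7.
Proportional shares (ignoring caps): Meridian Ward 2,811.78; West Precinct 367.09; Hillcrest Zone 5,311.13.
Capped: Hillcrest Zone ($3,900); balance $4,590 reallocated over remaining lane-miles 40.7.
Redistributed shares: Meridian Ward 4,059.95 → $4,060; West Precinct 530.05 → $530.

Meridian Ward: $4,060 · West Precinct: $530 · Hillcrest Zone: $3,900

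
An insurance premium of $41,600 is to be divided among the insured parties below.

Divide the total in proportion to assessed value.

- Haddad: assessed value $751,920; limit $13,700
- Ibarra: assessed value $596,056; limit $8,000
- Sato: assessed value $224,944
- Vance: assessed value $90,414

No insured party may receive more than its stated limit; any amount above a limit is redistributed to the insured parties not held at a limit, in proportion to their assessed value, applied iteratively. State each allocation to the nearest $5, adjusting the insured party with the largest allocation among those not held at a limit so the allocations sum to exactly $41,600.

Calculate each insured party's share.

Haddad: $13,700 · Ibarra: $8,000 · Sato: $14,195 · Vance: $5,705

Combined assessed value = 1,663,334.
Pro-rata shares before constraints: Haddad 18,805.53; Ibarra 14,907.37; Sato 5,625.85; Vance 2,261.26.
Held at cap: Haddad ($13,700), Ibarra ($8,000); residual $19,900 reallocated over remaining assessed value 315,358.
Remaining shares: Sato 14,194.62 → $14,195; Vance 5,705.38 → $5,705.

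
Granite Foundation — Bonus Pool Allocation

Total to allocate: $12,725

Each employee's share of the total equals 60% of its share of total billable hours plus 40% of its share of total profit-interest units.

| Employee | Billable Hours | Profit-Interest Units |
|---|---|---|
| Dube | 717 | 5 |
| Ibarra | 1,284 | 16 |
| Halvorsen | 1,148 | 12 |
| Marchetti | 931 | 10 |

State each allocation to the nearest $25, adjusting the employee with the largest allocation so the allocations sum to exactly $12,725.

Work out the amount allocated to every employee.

Dube: $1,925 · Ibarra: $4,300 · Halvorsen: $3,575 · Marchetti: $2,925

Totals — billable hours 4,080, profit-interest units 43.
Combined weights (60% billable hours + 40% profit-interest units): Dube 0.1520; Ibarra 0.3377; Halvorsen 0.2805; Marchetti 0.2299.
Raw shares: Dube 1,933.60; Ibarra 4,296.73; Halvorsen 3,568.74; Marchetti 2,925.92.
After rounding ($25): Dube $1,925; Ibarra $4,300; Halvorsen $3,575; Marchetti $2,925. Sum = $12,725.
No rounding difference to absorb.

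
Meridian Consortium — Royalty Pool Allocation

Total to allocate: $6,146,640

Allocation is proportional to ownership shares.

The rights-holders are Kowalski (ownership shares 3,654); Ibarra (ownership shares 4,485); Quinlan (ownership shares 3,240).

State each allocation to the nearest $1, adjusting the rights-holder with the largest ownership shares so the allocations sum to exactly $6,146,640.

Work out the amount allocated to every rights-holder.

Kowalski: $1,973,796 | Ibarra: $2,422,680 | Quinlan: $1,750,164

Ownership shares total: 3,654 + 4,485 + 3,240 = 11,379.
Pro-rata amounts: Kowalski 1,973,795.81; Ibarra 2,422,680.41; Quinlan 1,750,163.78.
At nearest $1: Kowalski $1,973,796; Ibarra $2,422,680; Quinlan $1,750,164. Sum = $6,146,640.
Sum already equals the total — no adjustment.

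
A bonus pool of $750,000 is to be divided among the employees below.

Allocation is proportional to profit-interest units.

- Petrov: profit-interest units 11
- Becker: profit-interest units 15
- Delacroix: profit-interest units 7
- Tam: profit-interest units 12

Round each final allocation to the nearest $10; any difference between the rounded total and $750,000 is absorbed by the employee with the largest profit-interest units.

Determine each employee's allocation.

Petrov: $183,330; Becker: $250,000; Delacroix: $116,670; Tam: $200,000

Sum of profit-interest units: 11 + 15 + 7 + 12 = 45.
Raw shares: Petrov 183,333.33; Becker 250,000.00; Delacroix 116,666.67; Tam 200,000.00.
At nearest $10: Petrov $183,330; Becker $250,000; Delacroix $116,670; Tam $200,000. Sum = $750,000.
No rounding difference to absorb.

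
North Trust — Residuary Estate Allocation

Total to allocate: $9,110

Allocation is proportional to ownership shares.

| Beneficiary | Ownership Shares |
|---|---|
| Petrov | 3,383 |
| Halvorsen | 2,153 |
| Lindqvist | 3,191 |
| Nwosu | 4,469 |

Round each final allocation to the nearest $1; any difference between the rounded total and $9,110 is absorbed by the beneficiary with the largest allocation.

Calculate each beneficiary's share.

Combined ownership shares = 13,196.
Proportional shares: Petrov 3,383/13,196 × $9,110 = 2,335.49; Halvorsen 2,153/13,196 × $9,110 = 1,486.35; Lindqvist 3,191/13,196 × $9,110 = 2,202.94; Nwosu 4,469/13,196 × $9,110 = 3,085.22.
At nearest $1: Petrov $2,335; Halvorsen $1,486; Lindqvist $2,203; Nwosu $3,085. Sum = $9,109.
Difference $9,110 − $9,109 = +$1 applied to largest allocation (Nwosu): Nwosu becomes $3,086.

Petrov: $2,335 · Halvorsen: $1,486 · Lindqvist: $2,203 · Nwosu: $3,086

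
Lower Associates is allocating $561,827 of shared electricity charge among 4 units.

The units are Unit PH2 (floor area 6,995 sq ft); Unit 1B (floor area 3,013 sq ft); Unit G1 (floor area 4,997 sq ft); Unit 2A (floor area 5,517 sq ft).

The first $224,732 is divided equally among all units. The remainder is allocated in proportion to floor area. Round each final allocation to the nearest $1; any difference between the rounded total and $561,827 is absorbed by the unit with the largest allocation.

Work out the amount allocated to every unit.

Unit PH2: $171,083; Unit 1B: $105,675; Unit G1: $138,264; Unit 2A: $146,805

$224,732 shared equally gives $56,183 per unit.
Remainder $337,095 by floor area (total 20,522): Unit PH2 114,900.08 → $114,900; Unit 1B 49,491.63 → $49,492; Unit G1 82,080.87 → $82,081; Unit 2A 90,622.41 → $90,622.
Totals: Unit PH2 $56,183 + $114,900 = $171,083; Unit 1B $56,183 + $49,492 = $105,675; Unit G1 $56,183 + $82,081 = $138,264; Unit 2A $56,183 + $90,622 = $146,805.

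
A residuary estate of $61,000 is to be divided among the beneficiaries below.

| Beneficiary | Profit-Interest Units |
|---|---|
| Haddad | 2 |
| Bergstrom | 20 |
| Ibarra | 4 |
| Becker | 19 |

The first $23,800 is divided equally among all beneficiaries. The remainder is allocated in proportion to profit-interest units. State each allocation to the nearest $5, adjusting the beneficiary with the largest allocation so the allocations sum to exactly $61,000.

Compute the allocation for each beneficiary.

Haddad: $7,605 · Bergstrom: $22,485 · Ibarra: $9,255 · Becker: $21,655

First tranche $23,800 split equally: $5,950 each.
Remainder $37,200 by profit-interest units (total 45): Haddad 1,653.33 → $1,655; Bergstrom 16,533.33 → $16,535; Ibarra 3,306.67 → $3,305; Becker 15,706.67 → $15,705.
Totals: Haddad $5,950 + $1,655 = $7,605; Bergstrom $5,950 + $16,535 = $22,485; Ibarra $5,950 + $3,305 = $9,255; Becker $5,950 + $15,705 = $21,655.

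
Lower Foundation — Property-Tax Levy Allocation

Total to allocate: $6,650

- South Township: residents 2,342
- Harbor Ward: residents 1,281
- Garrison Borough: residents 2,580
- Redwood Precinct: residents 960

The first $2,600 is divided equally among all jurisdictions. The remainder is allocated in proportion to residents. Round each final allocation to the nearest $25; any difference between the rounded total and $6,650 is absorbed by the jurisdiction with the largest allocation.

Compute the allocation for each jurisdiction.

Equal tier: $2,600 ÷ 4 = $650 apiece.
Remainder $4,050 by residents (total 7,163): South Township 1,324.18 → $1,325; Harbor Ward 724.28 → $725; Garrison Borough 1,458.75 → $1,450; Redwood Precinct 542.79 → $550.
Totals: South Township $650 + $1,325 = $1,975; Harbor Ward $650 + $725 = $1,375; Garrison Borough $650 + $1,450 = $2,100; Redwood Precinct $650 + $550 = $1,200.

South Township: $1,975 | Harbor Ward: $1,375 | Garrison Borough: $2,100 | Redwood Precinct: $1,200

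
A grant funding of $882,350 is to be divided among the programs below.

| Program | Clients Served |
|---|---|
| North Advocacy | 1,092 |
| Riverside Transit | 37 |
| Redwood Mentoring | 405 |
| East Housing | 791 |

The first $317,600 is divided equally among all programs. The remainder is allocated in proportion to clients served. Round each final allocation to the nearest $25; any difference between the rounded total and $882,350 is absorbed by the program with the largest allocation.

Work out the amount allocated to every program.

North Advocacy: $344,675; Riverside Transit: $88,375; Redwood Mentoring: $177,775; East Housing: $271,525

$317,600 shared equally gives $79,400 per program.
Remainder $564,750 by clients served (total 2,325): North Advocacy 265,250.32 → $265,250; Riverside Transit 8,987.42 → $8,975; Redwood Mentoring 98,375.81 → $98,375; East Housing 192,136.45 → $192,125.
Rounding difference +$25 on remainder applied to North Advocacy.
Totals: North Advocacy $79,400 + $265,275 = $344,675; Riverside Transit $79,400 + $8,975 = $88,375; Redwood Mentoring $79,400 + $98,375 = $177,775; East Housing $79,400 + $192,125 = $271,525.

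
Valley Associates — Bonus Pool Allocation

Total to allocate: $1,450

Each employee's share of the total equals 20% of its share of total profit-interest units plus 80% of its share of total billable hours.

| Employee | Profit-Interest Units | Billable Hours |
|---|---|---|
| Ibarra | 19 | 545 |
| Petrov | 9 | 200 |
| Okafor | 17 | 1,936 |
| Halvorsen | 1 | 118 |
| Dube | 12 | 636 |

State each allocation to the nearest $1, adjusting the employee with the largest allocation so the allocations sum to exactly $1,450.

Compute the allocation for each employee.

Totals — profit-interest units 58, billable hours 3,435.
Combined weights (20% profit-interest units + 80% billable hours): Ibarra 0.1924; Petrov 0.0776; Okafor 0.5095; Halvorsen 0.0309; Dube 0.1895.
Unrounded shares: Ibarra 279.05; Petrov 112.54; Okafor 738.79; Halvorsen 44.85; Dube 274.78.
At nearest $1: Ibarra $279; Petrov $113; Okafor $739; Halvorsen $45; Dube $275. Sum = $1,451.
Difference $1,450 − $1,451 = −$1 applied to largest allocation (Okafor): Okafor becomes $738.

Ibarra: $279 · Petrov: $113 · Okafor: $738 · Halvorsen: $45 · Dube: $275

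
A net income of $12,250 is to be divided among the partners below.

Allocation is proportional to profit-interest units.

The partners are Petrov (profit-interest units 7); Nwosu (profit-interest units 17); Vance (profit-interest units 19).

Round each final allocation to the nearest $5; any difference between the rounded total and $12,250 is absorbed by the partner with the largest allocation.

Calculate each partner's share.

Sum of profit-interest units: 43.
Pro-rata amounts: Petrov 7/43 × $12,250 = 1,994.19; Nwosu 17/43 × $12,250 = 4,843.02; Vance 19/43 × $12,250 = 5,412.79.
Rounded to nearest $5: Petrov $1,995; Nwosu $4,845; Vance $5,415. Sum = $12,255.
Difference $12,250 − $12,255 = −$5 applied to largest allocation (Vance): Vance becomes $5,410.

Petrov: $1,995 | Nwosu: $4,845 | Vance: $5,410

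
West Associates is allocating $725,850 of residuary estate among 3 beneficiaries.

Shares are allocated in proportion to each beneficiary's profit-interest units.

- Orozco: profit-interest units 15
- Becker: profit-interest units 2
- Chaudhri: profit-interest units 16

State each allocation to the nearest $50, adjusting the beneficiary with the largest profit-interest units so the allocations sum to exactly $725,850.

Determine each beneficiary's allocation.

Orozco: $329,950 · Becker: $44,000 · Chaudhri: $351,900

Total profit-interest units = 33.
Unrounded shares: Orozco 15/33 × $725,850 = 329,931.82; Becker 2/33 × $725,850 = 43,990.91; Chaudhri 16/33 × $725,850 = 351,927.27.
At nearest $50: Orozco $329,950; Becker $44,000; Chaudhri $351,950. Sum = $725,900.
Difference $725,850 − $725,900 = −$50 applied to largest profit-interest units (Chaudhri): Chaudhri becomes $351,900.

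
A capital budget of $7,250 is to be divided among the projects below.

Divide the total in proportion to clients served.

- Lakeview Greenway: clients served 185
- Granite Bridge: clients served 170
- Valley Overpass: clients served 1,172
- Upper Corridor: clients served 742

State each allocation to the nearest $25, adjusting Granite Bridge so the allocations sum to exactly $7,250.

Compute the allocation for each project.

Sum of clients served: 2,269.
Unrounded shares: Lakeview Greenway 185/2,269 × $7,250 = 591.12; Granite Bridge 170/2,269 × $7,250 = 543.19; Valley Overpass 1,172/2,269 × $7,250 = 3,744.82; Upper Corridor 742/2,269 × $7,250 = 2,370.87.
At nearest $25: Lakeview Greenway $600; Granite Bridge $550; Valley Overpass $3,750; Upper Corridor $2,375. Sum = $7,275.
Difference $7,250 − $7,275 = −$25 applied to Granite Bridge: Granite Bridge becomes $525.

Lakeview Greenway: $600; Granite Bridge: $525; Valley Overpass: $3,750; Upper Corridor: $2,375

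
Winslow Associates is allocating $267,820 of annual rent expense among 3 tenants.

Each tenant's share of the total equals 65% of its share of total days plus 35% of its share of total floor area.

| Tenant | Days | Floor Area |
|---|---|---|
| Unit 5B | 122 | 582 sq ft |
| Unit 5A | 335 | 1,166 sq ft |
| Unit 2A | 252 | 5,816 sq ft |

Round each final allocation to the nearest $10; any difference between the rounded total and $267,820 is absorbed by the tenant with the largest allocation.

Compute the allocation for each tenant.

Unit 5B: $37,170 · Unit 5A: $96,700 · Unit 2A: $133,950

Totals — days 709, floor area 7,564.
Composite weights (65% days + 35% floor area): Unit 5B 0.1388; Unit 5A 0.3611; Unit 2A 0.5001.
Unrounded shares: Unit 5B 37,167.49; Unit 5A 96,703.28; Unit 2A 133,949.23.
Rounded to nearest $10: Unit 5B $37,170; Unit 5A $96,700; Unit 2A $133,950. Sum = $267,820.
No rounding difference to absorb.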